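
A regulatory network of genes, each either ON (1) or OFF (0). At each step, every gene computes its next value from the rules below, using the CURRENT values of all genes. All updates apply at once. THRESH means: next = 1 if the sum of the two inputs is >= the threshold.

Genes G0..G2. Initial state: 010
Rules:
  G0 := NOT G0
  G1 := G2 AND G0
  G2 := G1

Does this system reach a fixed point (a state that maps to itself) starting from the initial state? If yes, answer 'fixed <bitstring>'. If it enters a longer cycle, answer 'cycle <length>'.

Step 0: 010
Step 1: G0=NOT G0=NOT 0=1 G1=G2&G0=0&0=0 G2=G1=1 -> 101
Step 2: G0=NOT G0=NOT 1=0 G1=G2&G0=1&1=1 G2=G1=0 -> 010
Cycle of length 2 starting at step 0 -> no fixed point

Answer: cycle 2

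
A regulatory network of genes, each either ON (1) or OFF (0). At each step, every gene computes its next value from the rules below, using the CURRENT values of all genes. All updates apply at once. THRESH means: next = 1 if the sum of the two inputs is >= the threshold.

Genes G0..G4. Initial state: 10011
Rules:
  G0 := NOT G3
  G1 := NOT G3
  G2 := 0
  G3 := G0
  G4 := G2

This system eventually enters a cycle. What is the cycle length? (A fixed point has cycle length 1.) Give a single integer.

Answer: 4

Derivation:
Step 0: 10011
Step 1: G0=NOT G3=NOT 1=0 G1=NOT G3=NOT 1=0 G2=0(const) G3=G0=1 G4=G2=0 -> 00010
Step 2: G0=NOT G3=NOT 1=0 G1=NOT G3=NOT 1=0 G2=0(const) G3=G0=0 G4=G2=0 -> 00000
Step 3: G0=NOT G3=NOT 0=1 G1=NOT G3=NOT 0=1 G2=0(const) G3=G0=0 G4=G2=0 -> 11000
Step 4: G0=NOT G3=NOT 0=1 G1=NOT G3=NOT 0=1 G2=0(const) G3=G0=1 G4=G2=0 -> 11010
Step 5: G0=NOT G3=NOT 1=0 G1=NOT G3=NOT 1=0 G2=0(const) G3=G0=1 G4=G2=0 -> 00010
State from step 5 equals state from step 1 -> cycle length 4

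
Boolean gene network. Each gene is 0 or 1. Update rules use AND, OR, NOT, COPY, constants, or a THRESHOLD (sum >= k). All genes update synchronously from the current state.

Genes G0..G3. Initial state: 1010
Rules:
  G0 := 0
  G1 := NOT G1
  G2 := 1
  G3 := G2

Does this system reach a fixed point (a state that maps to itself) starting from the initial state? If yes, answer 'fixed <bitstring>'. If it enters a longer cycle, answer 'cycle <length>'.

Answer: cycle 2

Derivation:
Step 0: 1010
Step 1: G0=0(const) G1=NOT G1=NOT 0=1 G2=1(const) G3=G2=1 -> 0111
Step 2: G0=0(const) G1=NOT G1=NOT 1=0 G2=1(const) G3=G2=1 -> 0011
Step 3: G0=0(const) G1=NOT G1=NOT 0=1 G2=1(const) G3=G2=1 -> 0111
Cycle of length 2 starting at step 1 -> no fixed point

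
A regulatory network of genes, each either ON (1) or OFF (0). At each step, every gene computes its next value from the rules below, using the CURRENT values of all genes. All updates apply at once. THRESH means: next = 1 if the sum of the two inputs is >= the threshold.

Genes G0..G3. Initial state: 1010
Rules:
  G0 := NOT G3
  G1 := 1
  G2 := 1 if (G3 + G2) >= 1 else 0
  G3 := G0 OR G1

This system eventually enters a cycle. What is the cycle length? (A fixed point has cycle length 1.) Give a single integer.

Answer: 1

Derivation:
Step 0: 1010
Step 1: G0=NOT G3=NOT 0=1 G1=1(const) G2=(0+1>=1)=1 G3=G0|G1=1|0=1 -> 1111
Step 2: G0=NOT G3=NOT 1=0 G1=1(const) G2=(1+1>=1)=1 G3=G0|G1=1|1=1 -> 0111
Step 3: G0=NOT G3=NOT 1=0 G1=1(const) G2=(1+1>=1)=1 G3=G0|G1=0|1=1 -> 0111
State from step 3 equals state from step 2 -> cycle length 1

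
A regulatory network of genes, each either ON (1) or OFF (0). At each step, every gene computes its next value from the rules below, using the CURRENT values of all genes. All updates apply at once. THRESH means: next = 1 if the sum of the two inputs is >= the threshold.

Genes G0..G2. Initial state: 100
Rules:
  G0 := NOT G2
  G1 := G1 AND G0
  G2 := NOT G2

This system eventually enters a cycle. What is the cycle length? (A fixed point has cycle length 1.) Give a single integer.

Answer: 2

Derivation:
Step 0: 100
Step 1: G0=NOT G2=NOT 0=1 G1=G1&G0=0&1=0 G2=NOT G2=NOT 0=1 -> 101
Step 2: G0=NOT G2=NOT 1=0 G1=G1&G0=0&1=0 G2=NOT G2=NOT 1=0 -> 000
Step 3: G0=NOT G2=NOT 0=1 G1=G1&G0=0&0=0 G2=NOT G2=NOT 0=1 -> 101
State from step 3 equals state from step 1 -> cycle length 2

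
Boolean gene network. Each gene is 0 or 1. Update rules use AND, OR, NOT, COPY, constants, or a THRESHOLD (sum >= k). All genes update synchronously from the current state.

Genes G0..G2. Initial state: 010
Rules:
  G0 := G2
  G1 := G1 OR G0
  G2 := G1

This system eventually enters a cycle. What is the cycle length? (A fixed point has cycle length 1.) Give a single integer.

Answer: 1

Derivation:
Step 0: 010
Step 1: G0=G2=0 G1=G1|G0=1|0=1 G2=G1=1 -> 011
Step 2: G0=G2=1 G1=G1|G0=1|0=1 G2=G1=1 -> 111
Step 3: G0=G2=1 G1=G1|G0=1|1=1 G2=G1=1 -> 111
State from step 3 equals state from step 2 -> cycle length 1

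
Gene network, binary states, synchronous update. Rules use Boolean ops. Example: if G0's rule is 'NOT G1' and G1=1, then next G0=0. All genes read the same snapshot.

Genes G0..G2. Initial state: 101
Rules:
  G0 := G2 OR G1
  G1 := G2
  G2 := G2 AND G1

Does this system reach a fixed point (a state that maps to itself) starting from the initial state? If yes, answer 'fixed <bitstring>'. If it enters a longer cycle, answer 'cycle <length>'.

Step 0: 101
Step 1: G0=G2|G1=1|0=1 G1=G2=1 G2=G2&G1=1&0=0 -> 110
Step 2: G0=G2|G1=0|1=1 G1=G2=0 G2=G2&G1=0&1=0 -> 100
Step 3: G0=G2|G1=0|0=0 G1=G2=0 G2=G2&G1=0&0=0 -> 000
Step 4: G0=G2|G1=0|0=0 G1=G2=0 G2=G2&G1=0&0=0 -> 000
Fixed point reached at step 3: 000

Answer: fixed 000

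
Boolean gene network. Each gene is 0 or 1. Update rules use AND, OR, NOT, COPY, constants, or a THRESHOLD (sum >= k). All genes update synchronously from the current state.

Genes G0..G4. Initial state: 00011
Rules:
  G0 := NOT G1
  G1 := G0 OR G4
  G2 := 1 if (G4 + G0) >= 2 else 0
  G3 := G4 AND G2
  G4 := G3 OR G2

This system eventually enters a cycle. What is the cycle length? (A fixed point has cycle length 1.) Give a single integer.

Step 0: 00011
Step 1: G0=NOT G1=NOT 0=1 G1=G0|G4=0|1=1 G2=(1+0>=2)=0 G3=G4&G2=1&0=0 G4=G3|G2=1|0=1 -> 11001
Step 2: G0=NOT G1=NOT 1=0 G1=G0|G4=1|1=1 G2=(1+1>=2)=1 G3=G4&G2=1&0=0 G4=G3|G2=0|0=0 -> 01100
Step 3: G0=NOT G1=NOT 1=0 G1=G0|G4=0|0=0 G2=(0+0>=2)=0 G3=G4&G2=0&1=0 G4=G3|G2=0|1=1 -> 00001
Step 4: G0=NOT G1=NOT 0=1 G1=G0|G4=0|1=1 G2=(1+0>=2)=0 G3=G4&G2=1&0=0 G4=G3|G2=0|0=0 -> 11000
Step 5: G0=NOT G1=NOT 1=0 G1=G0|G4=1|0=1 G2=(0+1>=2)=0 G3=G4&G2=0&0=0 G4=G3|G2=0|0=0 -> 01000
Step 6: G0=NOT G1=NOT 1=0 G1=G0|G4=0|0=0 G2=(0+0>=2)=0 G3=G4&G2=0&0=0 G4=G3|G2=0|0=0 -> 00000
Step 7: G0=NOT G1=NOT 0=1 G1=G0|G4=0|0=0 G2=(0+0>=2)=0 G3=G4&G2=0&0=0 G4=G3|G2=0|0=0 -> 10000
Step 8: G0=NOT G1=NOT 0=1 G1=G0|G4=1|0=1 G2=(0+1>=2)=0 G3=G4&G2=0&0=0 G4=G3|G2=0|0=0 -> 11000
State from step 8 equals state from step 4 -> cycle length 4

Answer: 4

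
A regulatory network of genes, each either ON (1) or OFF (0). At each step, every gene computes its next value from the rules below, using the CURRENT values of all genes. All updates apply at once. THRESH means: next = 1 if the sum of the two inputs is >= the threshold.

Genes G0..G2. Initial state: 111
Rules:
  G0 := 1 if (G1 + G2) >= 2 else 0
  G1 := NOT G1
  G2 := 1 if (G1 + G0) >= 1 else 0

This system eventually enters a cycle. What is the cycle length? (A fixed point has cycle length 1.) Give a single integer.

Step 0: 111
Step 1: G0=(1+1>=2)=1 G1=NOT G1=NOT 1=0 G2=(1+1>=1)=1 -> 101
Step 2: G0=(0+1>=2)=0 G1=NOT G1=NOT 0=1 G2=(0+1>=1)=1 -> 011
Step 3: G0=(1+1>=2)=1 G1=NOT G1=NOT 1=0 G2=(1+0>=1)=1 -> 101
State from step 3 equals state from step 1 -> cycle length 2

Answer: 2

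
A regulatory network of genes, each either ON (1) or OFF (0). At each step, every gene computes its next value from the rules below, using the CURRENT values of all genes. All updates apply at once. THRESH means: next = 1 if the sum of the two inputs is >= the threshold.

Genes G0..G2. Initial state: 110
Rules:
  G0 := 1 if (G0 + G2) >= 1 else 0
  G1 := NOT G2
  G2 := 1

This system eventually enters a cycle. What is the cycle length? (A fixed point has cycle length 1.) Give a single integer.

Answer: 1

Derivation:
Step 0: 110
Step 1: G0=(1+0>=1)=1 G1=NOT G2=NOT 0=1 G2=1(const) -> 111
Step 2: G0=(1+1>=1)=1 G1=NOT G2=NOT 1=0 G2=1(const) -> 101
Step 3: G0=(1+1>=1)=1 G1=NOT G2=NOT 1=0 G2=1(const) -> 101
State from step 3 equals state from step 2 -> cycle length 1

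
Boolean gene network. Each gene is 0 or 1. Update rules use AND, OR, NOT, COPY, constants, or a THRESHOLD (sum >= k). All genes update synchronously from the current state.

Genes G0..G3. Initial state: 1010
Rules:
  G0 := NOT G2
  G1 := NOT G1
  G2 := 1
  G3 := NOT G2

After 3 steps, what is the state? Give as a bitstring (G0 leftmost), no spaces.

Step 1: G0=NOT G2=NOT 1=0 G1=NOT G1=NOT 0=1 G2=1(const) G3=NOT G2=NOT 1=0 -> 0110
Step 2: G0=NOT G2=NOT 1=0 G1=NOT G1=NOT 1=0 G2=1(const) G3=NOT G2=NOT 1=0 -> 0010
Step 3: G0=NOT G2=NOT 1=0 G1=NOT G1=NOT 0=1 G2=1(const) G3=NOT G2=NOT 1=0 -> 0110

0110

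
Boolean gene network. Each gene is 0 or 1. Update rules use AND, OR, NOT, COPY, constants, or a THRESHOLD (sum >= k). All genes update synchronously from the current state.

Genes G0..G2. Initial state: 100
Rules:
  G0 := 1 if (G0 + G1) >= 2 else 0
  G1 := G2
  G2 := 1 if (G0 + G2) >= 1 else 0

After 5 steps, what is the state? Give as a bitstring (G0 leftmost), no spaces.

Step 1: G0=(1+0>=2)=0 G1=G2=0 G2=(1+0>=1)=1 -> 001
Step 2: G0=(0+0>=2)=0 G1=G2=1 G2=(0+1>=1)=1 -> 011
Step 3: G0=(0+1>=2)=0 G1=G2=1 G2=(0+1>=1)=1 -> 011
Step 4: G0=(0+1>=2)=0 G1=G2=1 G2=(0+1>=1)=1 -> 011
Step 5: G0=(0+1>=2)=0 G1=G2=1 G2=(0+1>=1)=1 -> 011

011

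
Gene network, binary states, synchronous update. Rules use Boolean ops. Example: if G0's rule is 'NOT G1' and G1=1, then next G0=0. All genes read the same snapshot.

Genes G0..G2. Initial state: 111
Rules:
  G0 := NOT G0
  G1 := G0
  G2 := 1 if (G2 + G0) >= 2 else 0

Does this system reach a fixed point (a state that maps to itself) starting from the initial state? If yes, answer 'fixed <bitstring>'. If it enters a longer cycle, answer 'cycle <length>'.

Step 0: 111
Step 1: G0=NOT G0=NOT 1=0 G1=G0=1 G2=(1+1>=2)=1 -> 011
Step 2: G0=NOT G0=NOT 0=1 G1=G0=0 G2=(1+0>=2)=0 -> 100
Step 3: G0=NOT G0=NOT 1=0 G1=G0=1 G2=(0+1>=2)=0 -> 010
Step 4: G0=NOT G0=NOT 0=1 G1=G0=0 G2=(0+0>=2)=0 -> 100
Cycle of length 2 starting at step 2 -> no fixed point

Answer: cycle 2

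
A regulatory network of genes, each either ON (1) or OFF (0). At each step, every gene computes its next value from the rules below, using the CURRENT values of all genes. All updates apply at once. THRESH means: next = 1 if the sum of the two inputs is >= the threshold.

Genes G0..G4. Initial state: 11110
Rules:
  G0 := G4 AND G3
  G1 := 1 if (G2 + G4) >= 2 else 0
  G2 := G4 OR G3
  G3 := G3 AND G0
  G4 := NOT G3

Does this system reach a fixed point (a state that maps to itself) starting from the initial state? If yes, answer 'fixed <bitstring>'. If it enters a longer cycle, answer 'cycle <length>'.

Step 0: 11110
Step 1: G0=G4&G3=0&1=0 G1=(1+0>=2)=0 G2=G4|G3=0|1=1 G3=G3&G0=1&1=1 G4=NOT G3=NOT 1=0 -> 00110
Step 2: G0=G4&G3=0&1=0 G1=(1+0>=2)=0 G2=G4|G3=0|1=1 G3=G3&G0=1&0=0 G4=NOT G3=NOT 1=0 -> 00100
Step 3: G0=G4&G3=0&0=0 G1=(1+0>=2)=0 G2=G4|G3=0|0=0 G3=G3&G0=0&0=0 G4=NOT G3=NOT 0=1 -> 00001
Step 4: G0=G4&G3=1&0=0 G1=(0+1>=2)=0 G2=G4|G3=1|0=1 G3=G3&G0=0&0=0 G4=NOT G3=NOT 0=1 -> 00101
Step 5: G0=G4&G3=1&0=0 G1=(1+1>=2)=1 G2=G4|G3=1|0=1 G3=G3&G0=0&0=0 G4=NOT G3=NOT 0=1 -> 01101
Step 6: G0=G4&G3=1&0=0 G1=(1+1>=2)=1 G2=G4|G3=1|0=1 G3=G3&G0=0&0=0 G4=NOT G3=NOT 0=1 -> 01101
Fixed point reached at step 5: 01101

Answer: fixed 01101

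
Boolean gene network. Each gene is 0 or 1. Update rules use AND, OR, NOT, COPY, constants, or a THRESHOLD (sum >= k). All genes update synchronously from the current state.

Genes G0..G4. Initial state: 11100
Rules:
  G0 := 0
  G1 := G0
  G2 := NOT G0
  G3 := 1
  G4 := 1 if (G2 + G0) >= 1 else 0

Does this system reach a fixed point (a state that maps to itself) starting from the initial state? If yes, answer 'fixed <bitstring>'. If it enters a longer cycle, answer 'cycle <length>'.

Answer: fixed 00111

Derivation:
Step 0: 11100
Step 1: G0=0(const) G1=G0=1 G2=NOT G0=NOT 1=0 G3=1(const) G4=(1+1>=1)=1 -> 01011
Step 2: G0=0(const) G1=G0=0 G2=NOT G0=NOT 0=1 G3=1(const) G4=(0+0>=1)=0 -> 00110
Step 3: G0=0(const) G1=G0=0 G2=NOT G0=NOT 0=1 G3=1(const) G4=(1+0>=1)=1 -> 00111
Step 4: G0=0(const) G1=G0=0 G2=NOT G0=NOT 0=1 G3=1(const) G4=(1+0>=1)=1 -> 00111
Fixed point reached at step 3: 00111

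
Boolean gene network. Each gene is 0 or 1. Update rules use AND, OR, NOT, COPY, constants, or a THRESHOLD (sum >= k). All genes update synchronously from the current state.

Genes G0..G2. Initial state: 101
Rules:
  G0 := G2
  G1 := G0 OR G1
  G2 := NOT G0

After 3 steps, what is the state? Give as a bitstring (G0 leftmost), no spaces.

Step 1: G0=G2=1 G1=G0|G1=1|0=1 G2=NOT G0=NOT 1=0 -> 110
Step 2: G0=G2=0 G1=G0|G1=1|1=1 G2=NOT G0=NOT 1=0 -> 010
Step 3: G0=G2=0 G1=G0|G1=0|1=1 G2=NOT G0=NOT 0=1 -> 011

011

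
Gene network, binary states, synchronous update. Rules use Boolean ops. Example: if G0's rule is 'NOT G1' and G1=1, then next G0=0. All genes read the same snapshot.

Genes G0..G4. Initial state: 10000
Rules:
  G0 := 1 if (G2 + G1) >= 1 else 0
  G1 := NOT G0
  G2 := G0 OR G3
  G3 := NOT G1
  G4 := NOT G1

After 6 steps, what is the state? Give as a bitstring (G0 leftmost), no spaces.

Step 1: G0=(0+0>=1)=0 G1=NOT G0=NOT 1=0 G2=G0|G3=1|0=1 G3=NOT G1=NOT 0=1 G4=NOT G1=NOT 0=1 -> 00111
Step 2: G0=(1+0>=1)=1 G1=NOT G0=NOT 0=1 G2=G0|G3=0|1=1 G3=NOT G1=NOT 0=1 G4=NOT G1=NOT 0=1 -> 11111
Step 3: G0=(1+1>=1)=1 G1=NOT G0=NOT 1=0 G2=G0|G3=1|1=1 G3=NOT G1=NOT 1=0 G4=NOT G1=NOT 1=0 -> 10100
Step 4: G0=(1+0>=1)=1 G1=NOT G0=NOT 1=0 G2=G0|G3=1|0=1 G3=NOT G1=NOT 0=1 G4=NOT G1=NOT 0=1 -> 10111
Step 5: G0=(1+0>=1)=1 G1=NOT G0=NOT 1=0 G2=G0|G3=1|1=1 G3=NOT G1=NOT 0=1 G4=NOT G1=NOT 0=1 -> 10111
Step 6: G0=(1+0>=1)=1 G1=NOT G0=NOT 1=0 G2=G0|G3=1|1=1 G3=NOT G1=NOT 0=1 G4=NOT G1=NOT 0=1 -> 10111

10111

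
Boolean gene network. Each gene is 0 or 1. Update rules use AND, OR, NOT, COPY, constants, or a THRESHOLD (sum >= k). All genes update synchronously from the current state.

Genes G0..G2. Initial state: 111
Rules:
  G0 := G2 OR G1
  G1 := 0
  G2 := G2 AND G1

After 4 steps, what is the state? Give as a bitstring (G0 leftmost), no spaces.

Step 1: G0=G2|G1=1|1=1 G1=0(const) G2=G2&G1=1&1=1 -> 101
Step 2: G0=G2|G1=1|0=1 G1=0(const) G2=G2&G1=1&0=0 -> 100
Step 3: G0=G2|G1=0|0=0 G1=0(const) G2=G2&G1=0&0=0 -> 000
Step 4: G0=G2|G1=0|0=0 G1=0(const) G2=G2&G1=0&0=0 -> 000

000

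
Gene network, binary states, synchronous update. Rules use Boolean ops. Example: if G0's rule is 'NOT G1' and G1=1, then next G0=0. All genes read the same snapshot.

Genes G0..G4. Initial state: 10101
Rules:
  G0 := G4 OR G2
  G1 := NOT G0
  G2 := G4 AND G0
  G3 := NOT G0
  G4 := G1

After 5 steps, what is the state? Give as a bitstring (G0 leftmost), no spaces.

Step 1: G0=G4|G2=1|1=1 G1=NOT G0=NOT 1=0 G2=G4&G0=1&1=1 G3=NOT G0=NOT 1=0 G4=G1=0 -> 10100
Step 2: G0=G4|G2=0|1=1 G1=NOT G0=NOT 1=0 G2=G4&G0=0&1=0 G3=NOT G0=NOT 1=0 G4=G1=0 -> 10000
Step 3: G0=G4|G2=0|0=0 G1=NOT G0=NOT 1=0 G2=G4&G0=0&1=0 G3=NOT G0=NOT 1=0 G4=G1=0 -> 00000
Step 4: G0=G4|G2=0|0=0 G1=NOT G0=NOT 0=1 G2=G4&G0=0&0=0 G3=NOT G0=NOT 0=1 G4=G1=0 -> 01010
Step 5: G0=G4|G2=0|0=0 G1=NOT G0=NOT 0=1 G2=G4&G0=0&0=0 G3=NOT G0=NOT 0=1 G4=G1=1 -> 01011

01011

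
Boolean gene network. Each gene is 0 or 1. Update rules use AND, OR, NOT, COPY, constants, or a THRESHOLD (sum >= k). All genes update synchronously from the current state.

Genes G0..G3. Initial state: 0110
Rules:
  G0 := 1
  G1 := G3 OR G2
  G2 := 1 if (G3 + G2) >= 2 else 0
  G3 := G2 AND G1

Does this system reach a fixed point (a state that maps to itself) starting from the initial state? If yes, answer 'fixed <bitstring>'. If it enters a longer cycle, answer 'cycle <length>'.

Answer: fixed 1000

Derivation:
Step 0: 0110
Step 1: G0=1(const) G1=G3|G2=0|1=1 G2=(0+1>=2)=0 G3=G2&G1=1&1=1 -> 1101
Step 2: G0=1(const) G1=G3|G2=1|0=1 G2=(1+0>=2)=0 G3=G2&G1=0&1=0 -> 1100
Step 3: G0=1(const) G1=G3|G2=0|0=0 G2=(0+0>=2)=0 G3=G2&G1=0&1=0 -> 1000
Step 4: G0=1(const) G1=G3|G2=0|0=0 G2=(0+0>=2)=0 G3=G2&G1=0&0=0 -> 1000
Fixed point reached at step 3: 1000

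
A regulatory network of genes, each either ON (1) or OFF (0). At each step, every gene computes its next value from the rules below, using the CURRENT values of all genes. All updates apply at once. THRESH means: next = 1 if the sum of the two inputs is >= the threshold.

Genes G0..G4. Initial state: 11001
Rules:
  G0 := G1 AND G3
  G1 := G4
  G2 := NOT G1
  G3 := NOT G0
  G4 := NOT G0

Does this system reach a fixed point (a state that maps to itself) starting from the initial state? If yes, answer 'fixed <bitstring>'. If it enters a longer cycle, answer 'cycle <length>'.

Step 0: 11001
Step 1: G0=G1&G3=1&0=0 G1=G4=1 G2=NOT G1=NOT 1=0 G3=NOT G0=NOT 1=0 G4=NOT G0=NOT 1=0 -> 01000
Step 2: G0=G1&G3=1&0=0 G1=G4=0 G2=NOT G1=NOT 1=0 G3=NOT G0=NOT 0=1 G4=NOT G0=NOT 0=1 -> 00011
Step 3: G0=G1&G3=0&1=0 G1=G4=1 G2=NOT G1=NOT 0=1 G3=NOT G0=NOT 0=1 G4=NOT G0=NOT 0=1 -> 01111
Step 4: G0=G1&G3=1&1=1 G1=G4=1 G2=NOT G1=NOT 1=0 G3=NOT G0=NOT 0=1 G4=NOT G0=NOT 0=1 -> 11011
Step 5: G0=G1&G3=1&1=1 G1=G4=1 G2=NOT G1=NOT 1=0 G3=NOT G0=NOT 1=0 G4=NOT G0=NOT 1=0 -> 11000
Step 6: G0=G1&G3=1&0=0 G1=G4=0 G2=NOT G1=NOT 1=0 G3=NOT G0=NOT 1=0 G4=NOT G0=NOT 1=0 -> 00000
Step 7: G0=G1&G3=0&0=0 G1=G4=0 G2=NOT G1=NOT 0=1 G3=NOT G0=NOT 0=1 G4=NOT G0=NOT 0=1 -> 00111
Step 8: G0=G1&G3=0&1=0 G1=G4=1 G2=NOT G1=NOT 0=1 G3=NOT G0=NOT 0=1 G4=NOT G0=NOT 0=1 -> 01111
Cycle of length 5 starting at step 3 -> no fixed point

Answer: cycle 5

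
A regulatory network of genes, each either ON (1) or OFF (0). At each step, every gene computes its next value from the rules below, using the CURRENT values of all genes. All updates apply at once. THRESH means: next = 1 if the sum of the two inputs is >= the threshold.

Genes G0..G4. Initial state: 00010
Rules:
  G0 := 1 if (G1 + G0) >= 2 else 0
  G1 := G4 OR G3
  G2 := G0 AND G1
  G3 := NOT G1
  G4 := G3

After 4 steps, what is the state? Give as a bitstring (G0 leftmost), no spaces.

Step 1: G0=(0+0>=2)=0 G1=G4|G3=0|1=1 G2=G0&G1=0&0=0 G3=NOT G1=NOT 0=1 G4=G3=1 -> 01011
Step 2: G0=(1+0>=2)=0 G1=G4|G3=1|1=1 G2=G0&G1=0&1=0 G3=NOT G1=NOT 1=0 G4=G3=1 -> 01001
Step 3: G0=(1+0>=2)=0 G1=G4|G3=1|0=1 G2=G0&G1=0&1=0 G3=NOT G1=NOT 1=0 G4=G3=0 -> 01000
Step 4: G0=(1+0>=2)=0 G1=G4|G3=0|0=0 G2=G0&G1=0&1=0 G3=NOT G1=NOT 1=0 G4=G3=0 -> 00000

00000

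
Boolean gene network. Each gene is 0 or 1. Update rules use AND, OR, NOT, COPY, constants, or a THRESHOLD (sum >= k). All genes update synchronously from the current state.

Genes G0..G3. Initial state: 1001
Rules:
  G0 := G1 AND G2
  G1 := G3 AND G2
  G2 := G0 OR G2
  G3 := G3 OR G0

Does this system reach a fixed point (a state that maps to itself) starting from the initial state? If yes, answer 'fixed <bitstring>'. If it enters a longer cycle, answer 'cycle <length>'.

Step 0: 1001
Step 1: G0=G1&G2=0&0=0 G1=G3&G2=1&0=0 G2=G0|G2=1|0=1 G3=G3|G0=1|1=1 -> 0011
Step 2: G0=G1&G2=0&1=0 G1=G3&G2=1&1=1 G2=G0|G2=0|1=1 G3=G3|G0=1|0=1 -> 0111
Step 3: G0=G1&G2=1&1=1 G1=G3&G2=1&1=1 G2=G0|G2=0|1=1 G3=G3|G0=1|0=1 -> 1111
Step 4: G0=G1&G2=1&1=1 G1=G3&G2=1&1=1 G2=G0|G2=1|1=1 G3=G3|G0=1|1=1 -> 1111
Fixed point reached at step 3: 1111

Answer: fixed 1111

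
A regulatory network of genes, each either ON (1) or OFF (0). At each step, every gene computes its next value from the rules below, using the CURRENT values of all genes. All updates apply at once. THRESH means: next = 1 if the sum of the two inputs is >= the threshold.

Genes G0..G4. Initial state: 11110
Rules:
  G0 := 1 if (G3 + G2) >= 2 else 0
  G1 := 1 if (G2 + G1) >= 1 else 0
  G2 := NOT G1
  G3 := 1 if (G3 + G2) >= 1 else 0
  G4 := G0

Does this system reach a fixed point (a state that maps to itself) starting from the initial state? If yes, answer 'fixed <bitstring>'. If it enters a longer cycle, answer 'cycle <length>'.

Answer: fixed 01010

Derivation:
Step 0: 11110
Step 1: G0=(1+1>=2)=1 G1=(1+1>=1)=1 G2=NOT G1=NOT 1=0 G3=(1+1>=1)=1 G4=G0=1 -> 11011
Step 2: G0=(1+0>=2)=0 G1=(0+1>=1)=1 G2=NOT G1=NOT 1=0 G3=(1+0>=1)=1 G4=G0=1 -> 01011
Step 3: G0=(1+0>=2)=0 G1=(0+1>=1)=1 G2=NOT G1=NOT 1=0 G3=(1+0>=1)=1 G4=G0=0 -> 01010
Step 4: G0=(1+0>=2)=0 G1=(0+1>=1)=1 G2=NOT G1=NOT 1=0 G3=(1+0>=1)=1 G4=G0=0 -> 01010
Fixed point reached at step 3: 01010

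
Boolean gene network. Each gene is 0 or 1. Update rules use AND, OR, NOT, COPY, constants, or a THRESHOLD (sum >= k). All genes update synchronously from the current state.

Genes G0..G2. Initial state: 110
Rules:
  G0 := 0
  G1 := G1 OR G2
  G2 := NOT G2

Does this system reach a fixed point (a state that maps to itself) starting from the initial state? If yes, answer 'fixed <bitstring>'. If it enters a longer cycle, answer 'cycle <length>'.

Answer: cycle 2

Derivation:
Step 0: 110
Step 1: G0=0(const) G1=G1|G2=1|0=1 G2=NOT G2=NOT 0=1 -> 011
Step 2: G0=0(const) G1=G1|G2=1|1=1 G2=NOT G2=NOT 1=0 -> 010
Step 3: G0=0(const) G1=G1|G2=1|0=1 G2=NOT G2=NOT 0=1 -> 011
Cycle of length 2 starting at step 1 -> no fixed point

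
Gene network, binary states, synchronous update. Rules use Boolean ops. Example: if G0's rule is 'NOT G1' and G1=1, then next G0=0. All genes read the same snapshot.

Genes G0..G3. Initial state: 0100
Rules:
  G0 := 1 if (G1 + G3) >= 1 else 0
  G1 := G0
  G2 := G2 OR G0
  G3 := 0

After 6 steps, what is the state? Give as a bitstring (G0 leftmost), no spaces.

Step 1: G0=(1+0>=1)=1 G1=G0=0 G2=G2|G0=0|0=0 G3=0(const) -> 1000
Step 2: G0=(0+0>=1)=0 G1=G0=1 G2=G2|G0=0|1=1 G3=0(const) -> 0110
Step 3: G0=(1+0>=1)=1 G1=G0=0 G2=G2|G0=1|0=1 G3=0(const) -> 1010
Step 4: G0=(0+0>=1)=0 G1=G0=1 G2=G2|G0=1|1=1 G3=0(const) -> 0110
Step 5: G0=(1+0>=1)=1 G1=G0=0 G2=G2|G0=1|0=1 G3=0(const) -> 1010
Step 6: G0=(0+0>=1)=0 G1=G0=1 G2=G2|G0=1|1=1 G3=0(const) -> 0110

0110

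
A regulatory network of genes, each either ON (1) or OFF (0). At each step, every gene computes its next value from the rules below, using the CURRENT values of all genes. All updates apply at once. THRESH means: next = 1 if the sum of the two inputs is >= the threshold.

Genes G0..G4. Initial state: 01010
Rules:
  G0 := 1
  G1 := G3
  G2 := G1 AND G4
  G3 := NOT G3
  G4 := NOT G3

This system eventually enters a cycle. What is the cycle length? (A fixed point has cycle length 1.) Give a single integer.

Answer: 2

Derivation:
Step 0: 01010
Step 1: G0=1(const) G1=G3=1 G2=G1&G4=1&0=0 G3=NOT G3=NOT 1=0 G4=NOT G3=NOT 1=0 -> 11000
Step 2: G0=1(const) G1=G3=0 G2=G1&G4=1&0=0 G3=NOT G3=NOT 0=1 G4=NOT G3=NOT 0=1 -> 10011
Step 3: G0=1(const) G1=G3=1 G2=G1&G4=0&1=0 G3=NOT G3=NOT 1=0 G4=NOT G3=NOT 1=0 -> 11000
State from step 3 equals state from step 1 -> cycle length 2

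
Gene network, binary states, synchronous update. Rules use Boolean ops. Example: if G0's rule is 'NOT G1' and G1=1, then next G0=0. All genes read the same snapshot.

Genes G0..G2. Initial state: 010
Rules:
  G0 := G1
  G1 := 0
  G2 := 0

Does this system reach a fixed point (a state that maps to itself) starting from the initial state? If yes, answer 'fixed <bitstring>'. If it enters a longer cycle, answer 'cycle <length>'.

Answer: fixed 000

Derivation:
Step 0: 010
Step 1: G0=G1=1 G1=0(const) G2=0(const) -> 100
Step 2: G0=G1=0 G1=0(const) G2=0(const) -> 000
Step 3: G0=G1=0 G1=0(const) G2=0(const) -> 000
Fixed point reached at step 2: 000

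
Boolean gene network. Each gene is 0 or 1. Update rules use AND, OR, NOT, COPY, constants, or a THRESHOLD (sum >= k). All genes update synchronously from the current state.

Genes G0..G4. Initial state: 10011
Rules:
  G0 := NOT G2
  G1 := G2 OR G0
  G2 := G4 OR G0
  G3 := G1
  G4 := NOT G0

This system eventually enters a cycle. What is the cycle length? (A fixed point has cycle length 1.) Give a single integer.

Step 0: 10011
Step 1: G0=NOT G2=NOT 0=1 G1=G2|G0=0|1=1 G2=G4|G0=1|1=1 G3=G1=0 G4=NOT G0=NOT 1=0 -> 11100
Step 2: G0=NOT G2=NOT 1=0 G1=G2|G0=1|1=1 G2=G4|G0=0|1=1 G3=G1=1 G4=NOT G0=NOT 1=0 -> 01110
Step 3: G0=NOT G2=NOT 1=0 G1=G2|G0=1|0=1 G2=G4|G0=0|0=0 G3=G1=1 G4=NOT G0=NOT 0=1 -> 01011
Step 4: G0=NOT G2=NOT 0=1 G1=G2|G0=0|0=0 G2=G4|G0=1|0=1 G3=G1=1 G4=NOT G0=NOT 0=1 -> 10111
Step 5: G0=NOT G2=NOT 1=0 G1=G2|G0=1|1=1 G2=G4|G0=1|1=1 G3=G1=0 G4=NOT G0=NOT 1=0 -> 01100
Step 6: G0=NOT G2=NOT 1=0 G1=G2|G0=1|0=1 G2=G4|G0=0|0=0 G3=G1=1 G4=NOT G0=NOT 0=1 -> 01011
State from step 6 equals state from step 3 -> cycle length 3

Answer: 3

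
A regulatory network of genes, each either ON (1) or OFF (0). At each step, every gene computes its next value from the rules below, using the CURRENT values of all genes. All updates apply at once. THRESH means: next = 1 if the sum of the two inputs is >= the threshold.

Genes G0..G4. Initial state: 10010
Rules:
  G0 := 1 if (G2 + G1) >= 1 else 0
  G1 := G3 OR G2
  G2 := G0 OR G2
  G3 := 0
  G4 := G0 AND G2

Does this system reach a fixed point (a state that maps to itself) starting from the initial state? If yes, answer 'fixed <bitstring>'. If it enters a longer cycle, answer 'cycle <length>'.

Answer: fixed 11101

Derivation:
Step 0: 10010
Step 1: G0=(0+0>=1)=0 G1=G3|G2=1|0=1 G2=G0|G2=1|0=1 G3=0(const) G4=G0&G2=1&0=0 -> 01100
Step 2: G0=(1+1>=1)=1 G1=G3|G2=0|1=1 G2=G0|G2=0|1=1 G3=0(const) G4=G0&G2=0&1=0 -> 11100
Step 3: G0=(1+1>=1)=1 G1=G3|G2=0|1=1 G2=G0|G2=1|1=1 G3=0(const) G4=G0&G2=1&1=1 -> 11101
Step 4: G0=(1+1>=1)=1 G1=G3|G2=0|1=1 G2=G0|G2=1|1=1 G3=0(const) G4=G0&G2=1&1=1 -> 11101
Fixed point reached at step 3: 11101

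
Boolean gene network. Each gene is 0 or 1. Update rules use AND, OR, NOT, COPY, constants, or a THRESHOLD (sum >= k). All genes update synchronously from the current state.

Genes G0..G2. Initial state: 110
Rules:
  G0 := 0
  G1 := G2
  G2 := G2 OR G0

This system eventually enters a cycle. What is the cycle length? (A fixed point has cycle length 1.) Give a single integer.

Step 0: 110
Step 1: G0=0(const) G1=G2=0 G2=G2|G0=0|1=1 -> 001
Step 2: G0=0(const) G1=G2=1 G2=G2|G0=1|0=1 -> 011
Step 3: G0=0(const) G1=G2=1 G2=G2|G0=1|0=1 -> 011
State from step 3 equals state from step 2 -> cycle length 1

Answer: 1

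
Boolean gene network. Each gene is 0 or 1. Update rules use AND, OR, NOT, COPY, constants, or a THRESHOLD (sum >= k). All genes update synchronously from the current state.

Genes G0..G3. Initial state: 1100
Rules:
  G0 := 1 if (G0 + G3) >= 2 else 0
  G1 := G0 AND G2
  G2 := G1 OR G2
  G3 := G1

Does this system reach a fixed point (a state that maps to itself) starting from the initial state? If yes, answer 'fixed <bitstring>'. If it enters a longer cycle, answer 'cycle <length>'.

Step 0: 1100
Step 1: G0=(1+0>=2)=0 G1=G0&G2=1&0=0 G2=G1|G2=1|0=1 G3=G1=1 -> 0011
Step 2: G0=(0+1>=2)=0 G1=G0&G2=0&1=0 G2=G1|G2=0|1=1 G3=G1=0 -> 0010
Step 3: G0=(0+0>=2)=0 G1=G0&G2=0&1=0 G2=G1|G2=0|1=1 G3=G1=0 -> 0010
Fixed point reached at step 2: 0010

Answer: fixed 0010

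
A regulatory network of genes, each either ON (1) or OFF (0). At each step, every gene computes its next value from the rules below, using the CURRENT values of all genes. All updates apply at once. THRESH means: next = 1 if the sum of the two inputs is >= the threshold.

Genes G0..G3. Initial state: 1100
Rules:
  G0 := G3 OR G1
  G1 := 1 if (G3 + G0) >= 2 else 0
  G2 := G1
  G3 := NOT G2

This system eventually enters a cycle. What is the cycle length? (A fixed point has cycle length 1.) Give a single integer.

Answer: 2

Derivation:
Step 0: 1100
Step 1: G0=G3|G1=0|1=1 G1=(0+1>=2)=0 G2=G1=1 G3=NOT G2=NOT 0=1 -> 1011
Step 2: G0=G3|G1=1|0=1 G1=(1+1>=2)=1 G2=G1=0 G3=NOT G2=NOT 1=0 -> 1100
State from step 2 equals state from step 0 -> cycle length 2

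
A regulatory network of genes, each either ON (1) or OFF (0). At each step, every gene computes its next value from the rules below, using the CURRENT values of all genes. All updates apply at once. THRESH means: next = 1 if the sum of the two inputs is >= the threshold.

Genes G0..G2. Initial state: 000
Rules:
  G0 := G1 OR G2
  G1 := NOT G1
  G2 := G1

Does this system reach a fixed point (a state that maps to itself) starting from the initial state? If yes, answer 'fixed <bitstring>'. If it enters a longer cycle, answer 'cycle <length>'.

Step 0: 000
Step 1: G0=G1|G2=0|0=0 G1=NOT G1=NOT 0=1 G2=G1=0 -> 010
Step 2: G0=G1|G2=1|0=1 G1=NOT G1=NOT 1=0 G2=G1=1 -> 101
Step 3: G0=G1|G2=0|1=1 G1=NOT G1=NOT 0=1 G2=G1=0 -> 110
Step 4: G0=G1|G2=1|0=1 G1=NOT G1=NOT 1=0 G2=G1=1 -> 101
Cycle of length 2 starting at step 2 -> no fixed point

Answer: cycle 2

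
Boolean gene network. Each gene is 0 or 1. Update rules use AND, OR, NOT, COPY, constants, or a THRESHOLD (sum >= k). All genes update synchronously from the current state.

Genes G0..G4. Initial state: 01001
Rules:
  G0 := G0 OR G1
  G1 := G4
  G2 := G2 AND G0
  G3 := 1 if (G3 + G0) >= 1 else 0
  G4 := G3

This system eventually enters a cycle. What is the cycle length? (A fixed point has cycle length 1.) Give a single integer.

Step 0: 01001
Step 1: G0=G0|G1=0|1=1 G1=G4=1 G2=G2&G0=0&0=0 G3=(0+0>=1)=0 G4=G3=0 -> 11000
Step 2: G0=G0|G1=1|1=1 G1=G4=0 G2=G2&G0=0&1=0 G3=(0+1>=1)=1 G4=G3=0 -> 10010
Step 3: G0=G0|G1=1|0=1 G1=G4=0 G2=G2&G0=0&1=0 G3=(1+1>=1)=1 G4=G3=1 -> 10011
Step 4: G0=G0|G1=1|0=1 G1=G4=1 G2=G2&G0=0&1=0 G3=(1+1>=1)=1 G4=G3=1 -> 11011
Step 5: G0=G0|G1=1|1=1 G1=G4=1 G2=G2&G0=0&1=0 G3=(1+1>=1)=1 G4=G3=1 -> 11011
State from step 5 equals state from step 4 -> cycle length 1

Answer: 1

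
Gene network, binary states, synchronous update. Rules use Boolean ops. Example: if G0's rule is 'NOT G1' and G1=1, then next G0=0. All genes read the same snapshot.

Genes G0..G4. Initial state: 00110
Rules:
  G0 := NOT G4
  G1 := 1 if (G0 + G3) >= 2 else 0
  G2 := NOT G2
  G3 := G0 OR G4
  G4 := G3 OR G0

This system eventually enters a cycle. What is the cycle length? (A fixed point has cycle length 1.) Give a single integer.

Step 0: 00110
Step 1: G0=NOT G4=NOT 0=1 G1=(0+1>=2)=0 G2=NOT G2=NOT 1=0 G3=G0|G4=0|0=0 G4=G3|G0=1|0=1 -> 10001
Step 2: G0=NOT G4=NOT 1=0 G1=(1+0>=2)=0 G2=NOT G2=NOT 0=1 G3=G0|G4=1|1=1 G4=G3|G0=0|1=1 -> 00111
Step 3: G0=NOT G4=NOT 1=0 G1=(0+1>=2)=0 G2=NOT G2=NOT 1=0 G3=G0|G4=0|1=1 G4=G3|G0=1|0=1 -> 00011
Step 4: G0=NOT G4=NOT 1=0 G1=(0+1>=2)=0 G2=NOT G2=NOT 0=1 G3=G0|G4=0|1=1 G4=G3|G0=1|0=1 -> 00111
State from step 4 equals state from step 2 -> cycle length 2

Answer: 2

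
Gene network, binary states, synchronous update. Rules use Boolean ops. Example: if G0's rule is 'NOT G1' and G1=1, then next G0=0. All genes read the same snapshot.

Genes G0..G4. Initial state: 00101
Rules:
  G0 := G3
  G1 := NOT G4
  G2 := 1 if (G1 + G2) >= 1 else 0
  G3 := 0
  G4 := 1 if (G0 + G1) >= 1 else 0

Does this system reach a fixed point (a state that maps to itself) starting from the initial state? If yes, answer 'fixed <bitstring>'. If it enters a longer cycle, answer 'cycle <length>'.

Step 0: 00101
Step 1: G0=G3=0 G1=NOT G4=NOT 1=0 G2=(0+1>=1)=1 G3=0(const) G4=(0+0>=1)=0 -> 00100
Step 2: G0=G3=0 G1=NOT G4=NOT 0=1 G2=(0+1>=1)=1 G3=0(const) G4=(0+0>=1)=0 -> 01100
Step 3: G0=G3=0 G1=NOT G4=NOT 0=1 G2=(1+1>=1)=1 G3=0(const) G4=(0+1>=1)=1 -> 01101
Step 4: G0=G3=0 G1=NOT G4=NOT 1=0 G2=(1+1>=1)=1 G3=0(const) G4=(0+1>=1)=1 -> 00101
Cycle of length 4 starting at step 0 -> no fixed point

Answer: cycle 4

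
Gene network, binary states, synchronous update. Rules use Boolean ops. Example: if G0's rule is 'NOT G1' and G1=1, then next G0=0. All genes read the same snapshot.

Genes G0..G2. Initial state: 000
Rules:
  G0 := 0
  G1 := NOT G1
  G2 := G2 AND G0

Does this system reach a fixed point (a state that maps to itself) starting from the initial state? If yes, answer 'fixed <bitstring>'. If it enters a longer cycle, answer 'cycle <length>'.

Step 0: 000
Step 1: G0=0(const) G1=NOT G1=NOT 0=1 G2=G2&G0=0&0=0 -> 010
Step 2: G0=0(const) G1=NOT G1=NOT 1=0 G2=G2&G0=0&0=0 -> 000
Cycle of length 2 starting at step 0 -> no fixed point

Answer: cycle 2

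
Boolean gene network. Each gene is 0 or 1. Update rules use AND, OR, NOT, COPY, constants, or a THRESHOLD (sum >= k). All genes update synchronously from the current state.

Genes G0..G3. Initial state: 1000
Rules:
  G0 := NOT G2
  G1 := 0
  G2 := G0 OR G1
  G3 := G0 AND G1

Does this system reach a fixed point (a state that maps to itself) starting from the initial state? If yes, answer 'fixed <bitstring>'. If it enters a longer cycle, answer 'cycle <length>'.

Step 0: 1000
Step 1: G0=NOT G2=NOT 0=1 G1=0(const) G2=G0|G1=1|0=1 G3=G0&G1=1&0=0 -> 1010
Step 2: G0=NOT G2=NOT 1=0 G1=0(const) G2=G0|G1=1|0=1 G3=G0&G1=1&0=0 -> 0010
Step 3: G0=NOT G2=NOT 1=0 G1=0(const) G2=G0|G1=0|0=0 G3=G0&G1=0&0=0 -> 0000
Step 4: G0=NOT G2=NOT 0=1 G1=0(const) G2=G0|G1=0|0=0 G3=G0&G1=0&0=0 -> 1000
Cycle of length 4 starting at step 0 -> no fixed point

Answer: cycle 4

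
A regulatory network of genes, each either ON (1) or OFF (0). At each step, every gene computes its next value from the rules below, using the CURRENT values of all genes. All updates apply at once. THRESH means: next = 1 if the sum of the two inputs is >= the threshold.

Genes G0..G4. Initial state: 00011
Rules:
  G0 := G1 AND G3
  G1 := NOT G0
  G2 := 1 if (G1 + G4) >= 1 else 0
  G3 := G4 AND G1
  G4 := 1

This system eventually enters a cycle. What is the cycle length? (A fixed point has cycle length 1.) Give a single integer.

Step 0: 00011
Step 1: G0=G1&G3=0&1=0 G1=NOT G0=NOT 0=1 G2=(0+1>=1)=1 G3=G4&G1=1&0=0 G4=1(const) -> 01101
Step 2: G0=G1&G3=1&0=0 G1=NOT G0=NOT 0=1 G2=(1+1>=1)=1 G3=G4&G1=1&1=1 G4=1(const) -> 01111
Step 3: G0=G1&G3=1&1=1 G1=NOT G0=NOT 0=1 G2=(1+1>=1)=1 G3=G4&G1=1&1=1 G4=1(const) -> 11111
Step 4: G0=G1&G3=1&1=1 G1=NOT G0=NOT 1=0 G2=(1+1>=1)=1 G3=G4&G1=1&1=1 G4=1(const) -> 10111
Step 5: G0=G1&G3=0&1=0 G1=NOT G0=NOT 1=0 G2=(0+1>=1)=1 G3=G4&G1=1&0=0 G4=1(const) -> 00101
Step 6: G0=G1&G3=0&0=0 G1=NOT G0=NOT 0=1 G2=(0+1>=1)=1 G3=G4&G1=1&0=0 G4=1(const) -> 01101
State from step 6 equals state from step 1 -> cycle length 5

Answer: 5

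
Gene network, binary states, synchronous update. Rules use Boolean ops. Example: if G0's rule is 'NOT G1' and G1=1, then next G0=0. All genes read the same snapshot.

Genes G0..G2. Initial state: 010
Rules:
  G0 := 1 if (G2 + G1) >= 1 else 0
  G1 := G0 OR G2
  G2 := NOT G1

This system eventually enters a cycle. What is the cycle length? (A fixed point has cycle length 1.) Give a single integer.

Answer: 1

Derivation:
Step 0: 010
Step 1: G0=(0+1>=1)=1 G1=G0|G2=0|0=0 G2=NOT G1=NOT 1=0 -> 100
Step 2: G0=(0+0>=1)=0 G1=G0|G2=1|0=1 G2=NOT G1=NOT 0=1 -> 011
Step 3: G0=(1+1>=1)=1 G1=G0|G2=0|1=1 G2=NOT G1=NOT 1=0 -> 110
Step 4: G0=(0+1>=1)=1 G1=G0|G2=1|0=1 G2=NOT G1=NOT 1=0 -> 110
State from step 4 equals state from step 3 -> cycle length 1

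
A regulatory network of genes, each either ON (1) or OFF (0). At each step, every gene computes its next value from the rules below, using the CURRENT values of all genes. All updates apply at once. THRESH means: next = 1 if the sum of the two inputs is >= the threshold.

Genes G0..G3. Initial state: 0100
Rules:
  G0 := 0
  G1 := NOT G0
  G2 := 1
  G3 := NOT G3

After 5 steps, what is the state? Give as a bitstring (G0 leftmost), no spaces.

Step 1: G0=0(const) G1=NOT G0=NOT 0=1 G2=1(const) G3=NOT G3=NOT 0=1 -> 0111
Step 2: G0=0(const) G1=NOT G0=NOT 0=1 G2=1(const) G3=NOT G3=NOT 1=0 -> 0110
Step 3: G0=0(const) G1=NOT G0=NOT 0=1 G2=1(const) G3=NOT G3=NOT 0=1 -> 0111
Step 4: G0=0(const) G1=NOT G0=NOT 0=1 G2=1(const) G3=NOT G3=NOT 1=0 -> 0110
Step 5: G0=0(const) G1=NOT G0=NOT 0=1 G2=1(const) G3=NOT G3=NOT 0=1 -> 0111

0111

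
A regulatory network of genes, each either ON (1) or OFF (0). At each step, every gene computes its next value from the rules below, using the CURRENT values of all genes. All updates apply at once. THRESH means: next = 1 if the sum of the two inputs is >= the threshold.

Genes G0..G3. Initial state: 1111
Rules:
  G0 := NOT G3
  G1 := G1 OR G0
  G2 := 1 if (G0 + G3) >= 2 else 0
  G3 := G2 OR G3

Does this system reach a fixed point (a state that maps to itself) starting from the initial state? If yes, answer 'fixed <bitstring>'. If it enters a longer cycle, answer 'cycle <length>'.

Answer: fixed 0101

Derivation:
Step 0: 1111
Step 1: G0=NOT G3=NOT 1=0 G1=G1|G0=1|1=1 G2=(1+1>=2)=1 G3=G2|G3=1|1=1 -> 0111
Step 2: G0=NOT G3=NOT 1=0 G1=G1|G0=1|0=1 G2=(0+1>=2)=0 G3=G2|G3=1|1=1 -> 0101
Step 3: G0=NOT G3=NOT 1=0 G1=G1|G0=1|0=1 G2=(0+1>=2)=0 G3=G2|G3=0|1=1 -> 0101
Fixed point reached at step 2: 0101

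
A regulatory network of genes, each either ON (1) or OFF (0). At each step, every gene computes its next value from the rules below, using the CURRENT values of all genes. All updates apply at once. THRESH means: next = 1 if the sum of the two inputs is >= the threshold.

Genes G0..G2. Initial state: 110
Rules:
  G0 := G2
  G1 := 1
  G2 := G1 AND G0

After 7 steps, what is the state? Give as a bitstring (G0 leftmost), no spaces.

Step 1: G0=G2=0 G1=1(const) G2=G1&G0=1&1=1 -> 011
Step 2: G0=G2=1 G1=1(const) G2=G1&G0=1&0=0 -> 110
Step 3: G0=G2=0 G1=1(const) G2=G1&G0=1&1=1 -> 011
Step 4: G0=G2=1 G1=1(const) G2=G1&G0=1&0=0 -> 110
Step 5: G0=G2=0 G1=1(const) G2=G1&G0=1&1=1 -> 011
Step 6: G0=G2=1 G1=1(const) G2=G1&G0=1&0=0 -> 110
Step 7: G0=G2=0 G1=1(const) G2=G1&G0=1&1=1 -> 011

011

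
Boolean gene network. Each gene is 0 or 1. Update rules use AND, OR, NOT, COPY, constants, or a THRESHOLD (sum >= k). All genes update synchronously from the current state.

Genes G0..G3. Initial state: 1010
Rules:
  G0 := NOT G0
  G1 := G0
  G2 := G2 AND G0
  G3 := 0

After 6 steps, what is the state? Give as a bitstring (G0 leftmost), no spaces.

Step 1: G0=NOT G0=NOT 1=0 G1=G0=1 G2=G2&G0=1&1=1 G3=0(const) -> 0110
Step 2: G0=NOT G0=NOT 0=1 G1=G0=0 G2=G2&G0=1&0=0 G3=0(const) -> 1000
Step 3: G0=NOT G0=NOT 1=0 G1=G0=1 G2=G2&G0=0&1=0 G3=0(const) -> 0100
Step 4: G0=NOT G0=NOT 0=1 G1=G0=0 G2=G2&G0=0&0=0 G3=0(const) -> 1000
Step 5: G0=NOT G0=NOT 1=0 G1=G0=1 G2=G2&G0=0&1=0 G3=0(const) -> 0100
Step 6: G0=NOT G0=NOT 0=1 G1=G0=0 G2=G2&G0=0&0=0 G3=0(const) -> 1000

1000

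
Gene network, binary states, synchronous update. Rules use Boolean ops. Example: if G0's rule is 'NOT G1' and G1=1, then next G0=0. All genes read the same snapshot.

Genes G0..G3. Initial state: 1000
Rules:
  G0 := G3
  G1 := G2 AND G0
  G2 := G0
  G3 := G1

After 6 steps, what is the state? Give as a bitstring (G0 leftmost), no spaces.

Step 1: G0=G3=0 G1=G2&G0=0&1=0 G2=G0=1 G3=G1=0 -> 0010
Step 2: G0=G3=0 G1=G2&G0=1&0=0 G2=G0=0 G3=G1=0 -> 0000
Step 3: G0=G3=0 G1=G2&G0=0&0=0 G2=G0=0 G3=G1=0 -> 0000
Step 4: G0=G3=0 G1=G2&G0=0&0=0 G2=G0=0 G3=G1=0 -> 0000
Step 5: G0=G3=0 G1=G2&G0=0&0=0 G2=G0=0 G3=G1=0 -> 0000
Step 6: G0=G3=0 G1=G2&G0=0&0=0 G2=G0=0 G3=G1=0 -> 0000

0000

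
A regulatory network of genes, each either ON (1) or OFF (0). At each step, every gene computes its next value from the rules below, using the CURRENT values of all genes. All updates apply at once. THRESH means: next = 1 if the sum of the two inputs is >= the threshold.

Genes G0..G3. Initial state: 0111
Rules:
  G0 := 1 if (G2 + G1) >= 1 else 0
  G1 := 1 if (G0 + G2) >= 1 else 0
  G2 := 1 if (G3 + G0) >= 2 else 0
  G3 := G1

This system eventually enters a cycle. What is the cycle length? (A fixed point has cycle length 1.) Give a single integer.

Answer: 1

Derivation:
Step 0: 0111
Step 1: G0=(1+1>=1)=1 G1=(0+1>=1)=1 G2=(1+0>=2)=0 G3=G1=1 -> 1101
Step 2: G0=(0+1>=1)=1 G1=(1+0>=1)=1 G2=(1+1>=2)=1 G3=G1=1 -> 1111
Step 3: G0=(1+1>=1)=1 G1=(1+1>=1)=1 G2=(1+1>=2)=1 G3=G1=1 -> 1111
State from step 3 equals state from step 2 -> cycle length 1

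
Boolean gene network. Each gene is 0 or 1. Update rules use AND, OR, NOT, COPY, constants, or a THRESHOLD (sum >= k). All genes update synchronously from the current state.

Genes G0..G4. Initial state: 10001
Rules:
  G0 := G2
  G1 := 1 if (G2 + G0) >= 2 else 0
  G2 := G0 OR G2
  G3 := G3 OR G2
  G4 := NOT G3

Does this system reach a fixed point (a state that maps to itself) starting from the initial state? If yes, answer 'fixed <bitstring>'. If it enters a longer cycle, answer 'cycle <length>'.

Step 0: 10001
Step 1: G0=G2=0 G1=(0+1>=2)=0 G2=G0|G2=1|0=1 G3=G3|G2=0|0=0 G4=NOT G3=NOT 0=1 -> 00101
Step 2: G0=G2=1 G1=(1+0>=2)=0 G2=G0|G2=0|1=1 G3=G3|G2=0|1=1 G4=NOT G3=NOT 0=1 -> 10111
Step 3: G0=G2=1 G1=(1+1>=2)=1 G2=G0|G2=1|1=1 G3=G3|G2=1|1=1 G4=NOT G3=NOT 1=0 -> 11110
Step 4: G0=G2=1 G1=(1+1>=2)=1 G2=G0|G2=1|1=1 G3=G3|G2=1|1=1 G4=NOT G3=NOT 1=0 -> 11110
Fixed point reached at step 3: 11110

Answer: fixed 11110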